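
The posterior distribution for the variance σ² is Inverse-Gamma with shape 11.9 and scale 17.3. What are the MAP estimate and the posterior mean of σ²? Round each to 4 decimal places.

σ²_MAP = 1.3411, E[σ²|data] = 1.5872

Mode = β/(α+1) = 17.3/12.9 = 1.3411.
Mean = β/(α−1) = 17.3/10.9 = 1.5872.
The mean is pulled above the mode by the posterior's right skew.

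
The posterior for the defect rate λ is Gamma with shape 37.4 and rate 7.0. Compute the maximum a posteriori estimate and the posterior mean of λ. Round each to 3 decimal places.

Mode = (α−1)/β = 36.4/7.0 = 5.200.
Mean = α/β = 37.4/7.0 = 5.343.
The posterior is right-skewed, so the mean exceeds the mode.

MAP = 5.200; posterior mean = 5.343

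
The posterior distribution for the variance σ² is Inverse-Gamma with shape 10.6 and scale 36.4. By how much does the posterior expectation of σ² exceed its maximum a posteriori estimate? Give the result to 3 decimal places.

Mode = β/(α+1) = 36.4/11.6 = 3.138.
Mean = β/(α−1) = 36.4/9.6 = 3.792.
Difference = 3.792 − 3.138 = 0.654.

0.654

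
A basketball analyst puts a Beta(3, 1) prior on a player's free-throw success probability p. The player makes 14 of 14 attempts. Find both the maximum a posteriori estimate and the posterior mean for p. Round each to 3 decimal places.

MAP = 1.000, posterior mean = 0.944

Posterior: Beta(3+14, 1+0) = Beta(17, 1).
Since β = 1 ≤ 1 and α > 1, the Beta density is monotone increasing on [0,1]; the mode is at 1.
Mean = 17/(17+1) = 0.944.
The mean is pulled below the mode by the posterior's left skew.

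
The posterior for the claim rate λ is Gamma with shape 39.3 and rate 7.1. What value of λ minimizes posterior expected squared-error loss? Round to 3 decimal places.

Mode = (α−1)/β = 38.3/7.1 = 5.394.
Mean = α/β = 39.3/7.1 = 5.535.
Squared-error loss ⇒ the optimal estimator is the posterior mean.

5.535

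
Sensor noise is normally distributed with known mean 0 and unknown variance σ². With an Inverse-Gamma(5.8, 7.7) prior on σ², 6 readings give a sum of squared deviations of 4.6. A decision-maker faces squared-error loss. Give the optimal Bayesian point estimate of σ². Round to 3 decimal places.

1.282

Posterior: Inverse-Gamma(shape = 5.8+6/2 = 8.8, scale = 7.7+4.6/2 = 10.0).
Mode = β/(α+1) = 10.0/9.8 = 1.020.
Mean = β/(α−1) = 10.0/7.8 = 1.282.
Squared-error loss ⇒ the optimal estimator is the posterior mean.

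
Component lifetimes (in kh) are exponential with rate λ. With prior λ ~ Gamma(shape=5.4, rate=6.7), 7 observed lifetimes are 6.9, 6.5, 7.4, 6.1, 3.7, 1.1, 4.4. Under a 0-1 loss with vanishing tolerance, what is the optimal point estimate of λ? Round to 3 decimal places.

0.266

Σ times = 36.1. Posterior: Gamma(shape = 5.4+7 = 12.4, rate = 6.7+36.1 = 42.8).
Mode = (α−1)/β = 11.4/42.8 = 0.266.
Mean = α/β = 12.4/42.8 = 0.290.
This is the posterior mode — the MAP estimate.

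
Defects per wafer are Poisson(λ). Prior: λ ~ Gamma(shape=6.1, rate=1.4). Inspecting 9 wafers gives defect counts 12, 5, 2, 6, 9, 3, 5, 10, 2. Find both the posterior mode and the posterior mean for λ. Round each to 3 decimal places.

Σ counts = 54. Posterior: Gamma(shape = 6.1+54 = 60.1, rate = 1.4+9 = 10.4).
Mode = (α−1)/β = 59.1/10.4 = 5.683.
Mean = α/β = 60.1/10.4 = 5.779.
Mean > mode: the posterior has a right tail.

λ_MAP = 5.683, E[λ|data] = 5.779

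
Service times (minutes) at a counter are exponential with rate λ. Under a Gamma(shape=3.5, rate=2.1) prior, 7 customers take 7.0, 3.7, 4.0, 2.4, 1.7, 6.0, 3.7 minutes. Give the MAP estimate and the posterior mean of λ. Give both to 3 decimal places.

λ_MAP = 0.310, E[λ|data] = 0.343

Σ times = 28.5. Posterior: Gamma(shape = 3.5+7 = 10.5, rate = 2.1+28.5 = 30.6).
Mode = (α−1)/β = 9.5/30.6 = 0.310.
Mean = α/β = 10.5/30.6 = 0.343.
The posterior is right-skewed, so the mean exceeds the mode.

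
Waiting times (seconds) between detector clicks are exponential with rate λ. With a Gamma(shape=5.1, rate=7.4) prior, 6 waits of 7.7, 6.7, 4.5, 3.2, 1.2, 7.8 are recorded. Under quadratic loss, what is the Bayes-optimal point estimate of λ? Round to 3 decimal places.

0.288

Σ times = 31.1. Posterior: Gamma(shape = 5.1+6 = 11.1, rate = 7.4+31.1 = 38.5).
Mode = (α−1)/β = 10.1/38.5 = 0.262.
Mean = α/β = 11.1/38.5 = 0.288.
Quadratic loss ⇒ the optimal estimator is the posterior mean.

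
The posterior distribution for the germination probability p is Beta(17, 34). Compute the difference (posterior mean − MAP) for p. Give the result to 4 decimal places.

Mode = (17−1)/(17+34−2) = 16/49 = 0.3265.
Mean = 17/(17+34) = 17/51 = 0.3333.
Difference = 0.3333 − 0.3265 = 0.0068.

0.0068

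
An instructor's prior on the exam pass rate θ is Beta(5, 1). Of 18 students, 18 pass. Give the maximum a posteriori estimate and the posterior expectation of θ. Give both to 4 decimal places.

Posterior: Beta(5+18, 1+0) = Beta(23, 1).
Since β = 1 ≤ 1 and α > 1, the Beta density is monotone increasing on [0,1]; the mode is at 1.
Mean = 23/(23+1) = 0.9583.
Mode > mean: the posterior has a left tail.

maximum a posteriori estimate = 1.0000, posterior expectation = 0.9583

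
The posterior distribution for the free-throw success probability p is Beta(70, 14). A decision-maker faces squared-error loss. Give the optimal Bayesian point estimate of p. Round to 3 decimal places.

0.833

Mode = (70−1)/(70+14−2) = 69/82 = 0.841.
Mean = 70/(70+14) = 70/84 = 0.833.
Squared-error loss ⇒ the optimal estimator is the posterior mean.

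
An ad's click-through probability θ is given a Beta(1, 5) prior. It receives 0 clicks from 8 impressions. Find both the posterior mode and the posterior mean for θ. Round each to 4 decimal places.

Posterior: Beta(1+0, 5+8) = Beta(1, 13).
Since α = 1 ≤ 1 and β > 1, the Beta density is monotone decreasing on [0,1]; the mode is at 0.
Mean = 1/(1+13) = 0.0714.

MAP: 0.0000. Posterior mean: 0.0714.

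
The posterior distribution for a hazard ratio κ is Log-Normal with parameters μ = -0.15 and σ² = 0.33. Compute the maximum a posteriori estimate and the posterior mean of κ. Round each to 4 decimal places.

maximum a posteriori estimate = 0.6188, posterior mean = 1.0151

Mode = exp(μ − σ²) = exp(-0.48) = 0.6188.
Mean = exp(μ + σ²/2) = exp(0.015) = 1.0151.
Mean > mode: the posterior has a right tail.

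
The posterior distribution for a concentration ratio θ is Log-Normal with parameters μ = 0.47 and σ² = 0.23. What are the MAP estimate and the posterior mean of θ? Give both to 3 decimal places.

Mode = exp(μ − σ²) = exp(0.24) = 1.271.
Mean = exp(μ + σ²/2) = exp(0.585) = 1.795.

MAP: 1.271. Posterior mean: 1.795.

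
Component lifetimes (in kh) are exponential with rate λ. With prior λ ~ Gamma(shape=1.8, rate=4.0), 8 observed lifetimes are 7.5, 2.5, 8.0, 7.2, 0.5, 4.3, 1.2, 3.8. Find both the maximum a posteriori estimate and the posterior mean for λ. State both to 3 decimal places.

λ_MAP = 0.226, E[λ|data] = 0.251

Σ times = 35.0. Posterior: Gamma(shape = 1.8+8 = 9.8, rate = 4.0+35.0 = 39.0).
Mode = (α−1)/β = 8.8/39.0 = 0.226.
Mean = α/β = 9.8/39.0 = 0.251.
The mean is pulled above the mode by the posterior's right skew.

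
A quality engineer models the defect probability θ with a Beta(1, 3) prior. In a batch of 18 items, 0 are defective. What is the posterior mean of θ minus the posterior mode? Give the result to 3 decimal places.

0.045

Posterior: Beta(1+0, 3+18) = Beta(1, 21).
Since α = 1 ≤ 1 and β > 1, the Beta density is monotone decreasing on [0,1]; the mode is at 0.
Mean = 1/(1+21) = 0.045.
Difference = 0.045 − 0.000 = 0.045.
Right-skewed posterior ⇒ mode < mean.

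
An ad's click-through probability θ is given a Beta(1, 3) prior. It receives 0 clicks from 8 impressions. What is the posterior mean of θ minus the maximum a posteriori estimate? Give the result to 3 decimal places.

Posterior: Beta(1+0, 3+8) = Beta(1, 11).
Since α = 1 ≤ 1 and β > 1, the Beta density is monotone decreasing on [0,1]; the mode is at 0.
Mean = 1/(1+11) = 0.083.
Difference = 0.083 − 0.000 = 0.083.

0.083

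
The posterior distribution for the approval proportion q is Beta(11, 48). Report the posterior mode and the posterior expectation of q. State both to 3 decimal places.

Mode = (11−1)/(11+48−2) = 10/57 = 0.175.
Mean = 11/(11+48) = 11/59 = 0.186.

MAP = 0.175, posterior mean = 0.186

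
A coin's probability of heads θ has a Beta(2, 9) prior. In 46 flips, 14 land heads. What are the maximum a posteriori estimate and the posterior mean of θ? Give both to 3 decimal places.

Posterior: Beta(2+14, 9+32) = Beta(16, 41).
Mode = (16−1)/(16+41−2) = 15/55 = 0.273.
Mean = 16/(16+41) = 16/57 = 0.281.

maximum a posteriori estimate = 0.273, posterior mean = 0.281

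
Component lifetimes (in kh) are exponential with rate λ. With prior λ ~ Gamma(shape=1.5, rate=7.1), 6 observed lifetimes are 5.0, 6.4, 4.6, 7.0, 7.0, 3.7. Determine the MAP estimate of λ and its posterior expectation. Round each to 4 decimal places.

Σ times = 33.7. Posterior: Gamma(shape = 1.5+6 = 7.5, rate = 7.1+33.7 = 40.8).
Mode = (α−1)/β = 6.5/40.8 = 0.1593.
Mean = α/β = 7.5/40.8 = 0.1838.

MAP: 0.1593. Posterior mean: 0.1838.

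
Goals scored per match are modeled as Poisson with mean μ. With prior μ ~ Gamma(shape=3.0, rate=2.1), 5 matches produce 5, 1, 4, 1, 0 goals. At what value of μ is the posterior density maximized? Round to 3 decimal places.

1.831

Σ counts = 11. Posterior: Gamma(shape = 3.0+11 = 14.0, rate = 2.1+5 = 7.1).
Mode = (α−1)/β = 13.0/7.1 = 1.831.
Mean = α/β = 14.0/7.1 = 1.972.
This is the posterior mode — the MAP estimate.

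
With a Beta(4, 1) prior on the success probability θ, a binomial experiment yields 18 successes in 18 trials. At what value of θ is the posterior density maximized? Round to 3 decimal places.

1.000

Posterior: Beta(4+18, 1+0) = Beta(22, 1).
Since β = 1 ≤ 1 and α > 1, the Beta density is monotone increasing on [0,1]; the mode is at 1.
Mean = 22/(22+1) = 0.957.
This is the posterior mode — the MAP estimate.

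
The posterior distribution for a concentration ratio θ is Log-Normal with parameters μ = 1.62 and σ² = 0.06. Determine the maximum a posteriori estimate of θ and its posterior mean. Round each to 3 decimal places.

MAP: 4.759. Posterior mean: 5.207.

Mode = exp(μ − σ²) = exp(1.56) = 4.759.
Mean = exp(μ + σ²/2) = exp(1.650) = 5.207.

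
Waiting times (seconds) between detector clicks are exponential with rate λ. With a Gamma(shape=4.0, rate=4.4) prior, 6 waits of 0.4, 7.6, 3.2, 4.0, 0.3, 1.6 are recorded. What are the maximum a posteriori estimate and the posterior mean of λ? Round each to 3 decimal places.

Σ times = 17.1. Posterior: Gamma(shape = 4.0+6 = 10.0, rate = 4.4+17.1 = 21.5).
Mode = (α−1)/β = 9.0/21.5 = 0.419.
Mean = α/β = 10.0/21.5 = 0.465.
Mean > mode: the posterior has a right tail.

maximum a posteriori estimate = 0.419, posterior mean = 0.465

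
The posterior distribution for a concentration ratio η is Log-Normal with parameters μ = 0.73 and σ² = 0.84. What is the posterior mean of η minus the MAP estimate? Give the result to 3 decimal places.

Mode = exp(μ − σ²) = exp(-0.11) = 0.896.
Mean = exp(μ + σ²/2) = exp(1.150) = 3.158.
Difference = 3.158 − 0.896 = 2.262.
The posterior is right-skewed, so the mean exceeds the mode.

2.262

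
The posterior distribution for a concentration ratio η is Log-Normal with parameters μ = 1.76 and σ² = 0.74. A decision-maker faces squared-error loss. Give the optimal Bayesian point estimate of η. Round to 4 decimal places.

Mode = exp(μ − σ²) = exp(1.02) = 2.7732.
Mean = exp(μ + σ²/2) = exp(2.130) = 8.4149.
Squared-error loss ⇒ the optimal estimator is the posterior mean.

8.4149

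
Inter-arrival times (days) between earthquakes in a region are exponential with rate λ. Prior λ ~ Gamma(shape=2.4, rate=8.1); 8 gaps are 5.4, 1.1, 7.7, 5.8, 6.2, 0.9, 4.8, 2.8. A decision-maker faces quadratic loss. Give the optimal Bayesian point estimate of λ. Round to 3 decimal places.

0.243

Σ times = 34.7. Posterior: Gamma(shape = 2.4+8 = 10.4, rate = 8.1+34.7 = 42.8).
Mode = (α−1)/β = 9.4/42.8 = 0.220.
Mean = α/β = 10.4/42.8 = 0.243.
Quadratic loss ⇒ the optimal estimator is the posterior mean.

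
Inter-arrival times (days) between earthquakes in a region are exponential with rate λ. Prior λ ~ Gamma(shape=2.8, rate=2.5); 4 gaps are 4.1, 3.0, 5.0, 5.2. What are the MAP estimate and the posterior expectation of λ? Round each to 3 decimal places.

Σ times = 17.3. Posterior: Gamma(shape = 2.8+4 = 6.8, rate = 2.5+17.3 = 19.8).
Mode = (α−1)/β = 5.8/19.8 = 0.293.
Mean = α/β = 6.8/19.8 = 0.343.

MAP = 0.293, posterior mean = 0.343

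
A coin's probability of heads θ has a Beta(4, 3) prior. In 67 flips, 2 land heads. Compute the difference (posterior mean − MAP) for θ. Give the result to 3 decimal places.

Posterior: Beta(4+2, 3+65) = Beta(6, 68).
Mode = (6−1)/(6+68−2) = 5/72 = 0.069.
Mean = 6/(6+68) = 6/74 = 0.081.
Difference = 0.081 − 0.069 = 0.012.

0.012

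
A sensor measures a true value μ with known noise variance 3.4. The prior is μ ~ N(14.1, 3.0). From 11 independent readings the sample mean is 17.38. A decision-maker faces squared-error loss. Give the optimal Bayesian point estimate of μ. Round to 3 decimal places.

Posterior for μ is Normal. Precision-weighted mean: (1/3.0·14.1 + 11/3.4·17.38) / (1/3.0 + 11/3.4) = 17.074.
A Normal posterior is symmetric, so mode = mean.
Squared-error loss ⇒ the optimal estimator is the posterior mean.

17.074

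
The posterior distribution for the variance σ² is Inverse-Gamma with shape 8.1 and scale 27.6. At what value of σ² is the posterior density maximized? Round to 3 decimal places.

3.033

Mode = β/(α+1) = 27.6/9.1 = 3.033.
Mean = β/(α−1) = 27.6/7.1 = 3.887.
This is the posterior mode — the MAP estimate.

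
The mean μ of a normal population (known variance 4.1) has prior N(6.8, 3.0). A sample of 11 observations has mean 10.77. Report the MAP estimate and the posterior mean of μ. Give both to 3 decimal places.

μ_MAP = 10.331, E[μ|data] = 10.331

Posterior for μ is Normal. Precision-weighted mean: (1/3.0·6.8 + 11/4.1·10.77) / (1/3.0 + 11/4.1) = 10.331.
A Normal posterior is symmetric, so mode = mean.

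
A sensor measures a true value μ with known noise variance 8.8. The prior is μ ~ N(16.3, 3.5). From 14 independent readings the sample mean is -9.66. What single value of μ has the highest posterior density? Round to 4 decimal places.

Posterior for μ is Normal. Precision-weighted mean: (1/3.5·16.3 + 14/8.8·-9.66) / (1/3.5 + 14/8.8) = -5.7076.
A Normal posterior is symmetric, so mode = mean.
This is the posterior mode — the MAP estimate.

-5.7076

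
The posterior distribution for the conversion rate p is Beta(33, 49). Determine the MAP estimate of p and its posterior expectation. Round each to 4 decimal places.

Mode = (33−1)/(33+49−2) = 32/80 = 0.4000.
Mean = 33/(33+49) = 33/82 = 0.4024.

MAP = 0.4000, posterior mean = 0.4024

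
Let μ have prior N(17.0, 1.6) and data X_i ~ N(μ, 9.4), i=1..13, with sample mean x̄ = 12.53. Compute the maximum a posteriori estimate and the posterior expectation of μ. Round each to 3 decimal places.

MAP = 13.921, posterior mean = 13.921

Posterior for μ is Normal. Precision-weighted mean: (1/1.6·17.0 + 13/9.4·12.53) / (1/1.6 + 13/9.4) = 13.921.
A Normal posterior is symmetric, so mode = mean.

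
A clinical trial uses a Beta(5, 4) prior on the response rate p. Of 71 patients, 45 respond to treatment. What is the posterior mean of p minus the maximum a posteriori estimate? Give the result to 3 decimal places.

-0.003

Posterior: Beta(5+45, 4+26) = Beta(50, 30).
Mode = (50−1)/(50+30−2) = 49/78 = 0.628.
Mean = 50/(50+30) = 50/80 = 0.625.
Difference = 0.625 − 0.628 = -0.003.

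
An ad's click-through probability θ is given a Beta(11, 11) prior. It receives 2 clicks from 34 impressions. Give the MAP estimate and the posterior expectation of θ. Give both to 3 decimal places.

MAP: 0.222. Posterior mean: 0.232.

Posterior: Beta(11+2, 11+32) = Beta(13, 43).
Mode = (13−1)/(13+43−2) = 12/54 = 0.222.
Mean = 13/(13+43) = 13/56 = 0.232.
The posterior is right-skewed, so the mean exceeds the mode.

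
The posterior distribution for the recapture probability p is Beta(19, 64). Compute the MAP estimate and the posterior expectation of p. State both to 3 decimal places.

MAP estimate = 0.222, posterior expectation = 0.229

Mode = (19−1)/(19+64−2) = 18/81 = 0.222.
Mean = 19/(19+64) = 19/83 = 0.229.
Right-skewed posterior ⇒ mode < mean.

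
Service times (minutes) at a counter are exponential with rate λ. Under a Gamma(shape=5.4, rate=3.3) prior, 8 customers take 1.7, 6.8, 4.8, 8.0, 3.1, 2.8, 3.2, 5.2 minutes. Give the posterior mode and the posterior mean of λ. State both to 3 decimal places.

Σ times = 35.6. Posterior: Gamma(shape = 5.4+8 = 13.4, rate = 3.3+35.6 = 38.9).
Mode = (α−1)/β = 12.4/38.9 = 0.319.
Mean = α/β = 13.4/38.9 = 0.344.
The mean is pulled above the mode by the posterior's right skew.

MAP = 0.319, posterior mean = 0.344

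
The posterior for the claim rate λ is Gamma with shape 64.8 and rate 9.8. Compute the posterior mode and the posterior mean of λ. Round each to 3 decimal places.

Mode = (α−1)/β = 63.8/9.8 = 6.510.
Mean = α/β = 64.8/9.8 = 6.612.
Mean > mode: the posterior has a right tail.

MAP = 6.510; posterior mean = 6.612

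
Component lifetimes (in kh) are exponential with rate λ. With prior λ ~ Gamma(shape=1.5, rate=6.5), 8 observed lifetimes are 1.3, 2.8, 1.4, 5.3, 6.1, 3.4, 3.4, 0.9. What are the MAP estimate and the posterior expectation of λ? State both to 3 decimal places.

Σ times = 24.6. Posterior: Gamma(shape = 1.5+8 = 9.5, rate = 6.5+24.6 = 31.1).
Mode = (α−1)/β = 8.5/31.1 = 0.273.
Mean = α/β = 9.5/31.1 = 0.305.
Right-skewed posterior ⇒ mode < mean.

MAP: 0.273. Posterior mean: 0.305.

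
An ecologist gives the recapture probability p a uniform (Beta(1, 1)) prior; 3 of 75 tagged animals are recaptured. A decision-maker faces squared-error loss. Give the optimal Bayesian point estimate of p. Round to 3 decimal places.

Posterior: Beta(1+3, 1+72) = Beta(4, 73).
Mode = (4−1)/(4+73−2) = 3/75 = 0.040.
With a flat prior the MAP equals the MLE, 3/75.
Mean = 4/(4+73) = 4/77 = 0.052.
Squared-error loss ⇒ the optimal estimator is the posterior mean.

0.052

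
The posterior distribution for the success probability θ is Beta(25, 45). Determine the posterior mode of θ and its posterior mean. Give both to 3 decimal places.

θ_MAP = 0.353, E[θ|data] = 0.357

Mode = (25−1)/(25+45−2) = 24/68 = 0.353.
Mean = 25/(25+45) = 25/70 = 0.357.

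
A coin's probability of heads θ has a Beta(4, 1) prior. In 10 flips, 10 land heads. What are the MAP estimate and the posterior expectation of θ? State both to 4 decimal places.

MAP = 1.0000, posterior mean = 0.9333

Posterior: Beta(4+10, 1+0) = Beta(14, 1).
Since β = 1 ≤ 1 and α > 1, the Beta density is monotone increasing on [0,1]; the mode is at 1.
Mean = 14/(14+1) = 0.9333.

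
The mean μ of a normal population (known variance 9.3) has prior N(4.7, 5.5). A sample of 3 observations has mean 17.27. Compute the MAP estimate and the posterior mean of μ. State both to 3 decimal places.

Posterior for μ is Normal. Precision-weighted mean: (1/5.5·4.7 + 3/9.3·17.27) / (1/5.5 + 3/9.3) = 12.739.
A Normal posterior is symmetric, so mode = mean.

MAP = 12.739, posterior mean = 12.739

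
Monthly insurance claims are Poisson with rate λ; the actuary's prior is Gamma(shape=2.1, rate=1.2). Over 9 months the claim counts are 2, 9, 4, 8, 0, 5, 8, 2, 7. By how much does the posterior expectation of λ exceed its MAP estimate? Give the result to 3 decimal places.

0.098

Σ counts = 45. Posterior: Gamma(shape = 2.1+45 = 47.1, rate = 1.2+9 = 10.2).
Mode = (α−1)/β = 46.1/10.2 = 4.520.
Mean = α/β = 47.1/10.2 = 4.618.
Difference = 4.618 − 4.520 = 0.098.
The mean is pulled above the mode by the posterior's right skew.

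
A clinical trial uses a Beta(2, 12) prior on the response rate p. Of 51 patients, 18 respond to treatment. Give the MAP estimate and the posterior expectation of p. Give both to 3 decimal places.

Posterior: Beta(2+18, 12+33) = Beta(20, 45).
Mode = (20−1)/(20+45−2) = 19/63 = 0.302.
Mean = 20/(20+45) = 20/65 = 0.308.
The mean is pulled above the mode by the posterior's right skew.

MAP: 0.302. Posterior mean: 0.308.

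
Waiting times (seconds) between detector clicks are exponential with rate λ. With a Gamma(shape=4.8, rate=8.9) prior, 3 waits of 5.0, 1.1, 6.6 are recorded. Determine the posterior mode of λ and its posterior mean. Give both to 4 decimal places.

Σ times = 12.7. Posterior: Gamma(shape = 4.8+3 = 7.8, rate = 8.9+12.7 = 21.6).
Mode = (α−1)/β = 6.8/21.6 = 0.3148.
Mean = α/β = 7.8/21.6 = 0.3611.
The posterior is right-skewed, so the mean exceeds the mode.

MAP = 0.3148; posterior mean = 0.3611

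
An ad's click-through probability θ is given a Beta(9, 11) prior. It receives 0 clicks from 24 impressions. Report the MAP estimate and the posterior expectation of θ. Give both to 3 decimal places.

Posterior: Beta(9+0, 11+24) = Beta(9, 35).
Mode = (9−1)/(9+35−2) = 8/42 = 0.190.
Mean = 9/(9+35) = 9/44 = 0.205.

MAP estimate = 0.190, posterior expectation = 0.205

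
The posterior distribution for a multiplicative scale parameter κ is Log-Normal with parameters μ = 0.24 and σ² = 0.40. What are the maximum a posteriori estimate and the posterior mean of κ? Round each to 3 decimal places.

κ_MAP = 0.852, E[κ|data] = 1.553

Mode = exp(μ − σ²) = exp(-0.16) = 0.852.
Mean = exp(μ + σ²/2) = exp(0.440) = 1.553.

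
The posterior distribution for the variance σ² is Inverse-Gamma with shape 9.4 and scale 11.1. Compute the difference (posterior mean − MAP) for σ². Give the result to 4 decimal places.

Mode = β/(α+1) = 11.1/10.4 = 1.0673.
Mean = β/(α−1) = 11.1/8.4 = 1.3214.
Difference = 1.3214 − 1.0673 = 0.2541.

0.2541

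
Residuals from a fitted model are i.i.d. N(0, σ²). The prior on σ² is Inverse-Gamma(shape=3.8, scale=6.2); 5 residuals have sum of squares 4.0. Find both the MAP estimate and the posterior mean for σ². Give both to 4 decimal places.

Posterior: Inverse-Gamma(shape = 3.8+5/2 = 6.3, scale = 6.2+4.0/2 = 8.2).
Mode = β/(α+1) = 8.2/7.3 = 1.1233.
Mean = β/(α−1) = 8.2/5.3 = 1.5472.
Right-skewed posterior ⇒ mode < mean.

MAP = 1.1233; posterior mean = 1.5472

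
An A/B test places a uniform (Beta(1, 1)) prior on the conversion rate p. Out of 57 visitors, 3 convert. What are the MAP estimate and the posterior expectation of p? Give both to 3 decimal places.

MAP estimate = 0.053, posterior expectation = 0.068

Posterior: Beta(1+3, 1+54) = Beta(4, 55).
Mode = (4−1)/(4+55−2) = 3/57 = 0.053.
With a flat prior the MAP equals the MLE, 3/57.
Mean = 4/(4+55) = 4/59 = 0.068.
Right-skewed posterior ⇒ mode < mean.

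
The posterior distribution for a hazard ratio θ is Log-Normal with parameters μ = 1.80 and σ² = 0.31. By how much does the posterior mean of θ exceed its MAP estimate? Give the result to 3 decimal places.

Mode = exp(μ − σ²) = exp(1.49) = 4.437.
Mean = exp(μ + σ²/2) = exp(1.955) = 7.064.
Difference = 7.064 − 4.437 = 2.627.

2.627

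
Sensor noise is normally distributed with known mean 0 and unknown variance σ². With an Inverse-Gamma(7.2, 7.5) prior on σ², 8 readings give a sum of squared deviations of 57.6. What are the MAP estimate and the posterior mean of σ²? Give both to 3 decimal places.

MAP = 2.975; posterior mean = 3.559

Posterior: Inverse-Gamma(shape = 7.2+8/2 = 11.2, scale = 7.5+57.6/2 = 36.3).
Mode = β/(α+1) = 36.3/12.2 = 2.975.
Mean = β/(α−1) = 36.3/10.2 = 3.559.
Mean > mode: the posterior has a right tail.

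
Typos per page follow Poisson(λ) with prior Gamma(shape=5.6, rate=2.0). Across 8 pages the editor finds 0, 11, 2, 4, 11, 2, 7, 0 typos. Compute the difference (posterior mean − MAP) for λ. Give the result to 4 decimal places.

Σ counts = 37. Posterior: Gamma(shape = 5.6+37 = 42.6, rate = 2.0+8 = 10.0).
Mode = (α−1)/β = 41.6/10.0 = 4.1600.
Mean = α/β = 42.6/10.0 = 4.2600.
Difference = 4.2600 − 4.1600 = 0.1000.

0.1000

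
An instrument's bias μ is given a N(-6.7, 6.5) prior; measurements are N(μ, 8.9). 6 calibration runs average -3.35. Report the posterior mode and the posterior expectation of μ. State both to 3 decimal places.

Posterior for μ is Normal. Precision-weighted mean: (1/6.5·-6.7 + 6/8.9·-3.35) / (1/6.5 + 6/8.9) = -3.972.
A Normal posterior is symmetric, so mode = mean.

MAP = -3.972; posterior mean = -3.972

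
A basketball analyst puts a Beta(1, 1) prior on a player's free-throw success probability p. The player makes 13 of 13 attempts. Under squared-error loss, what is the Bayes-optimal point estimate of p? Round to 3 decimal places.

0.933

Posterior: Beta(1+13, 1+0) = Beta(14, 1).
Since β = 1 ≤ 1 and α > 1, the Beta density is monotone increasing on [0,1]; the mode is at 1.
Mean = 14/(14+1) = 0.933.
Squared-error loss ⇒ the optimal estimator is the posterior mean.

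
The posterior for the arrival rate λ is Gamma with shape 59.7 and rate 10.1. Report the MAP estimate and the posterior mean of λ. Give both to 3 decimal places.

Mode = (α−1)/β = 58.7/10.1 = 5.812.
Mean = α/β = 59.7/10.1 = 5.911.
The mean is pulled above the mode by the posterior's right skew.

MAP = 5.812, posterior mean = 5.911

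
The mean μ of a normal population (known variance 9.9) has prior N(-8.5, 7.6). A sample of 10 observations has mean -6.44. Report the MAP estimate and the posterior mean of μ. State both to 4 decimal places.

Posterior for μ is Normal. Precision-weighted mean: (1/7.6·-8.5 + 10/9.9·-6.44) / (1/7.6 + 10/9.9) = -6.6774.
A Normal posterior is symmetric, so mode = mean.

MAP = -6.6774; posterior mean = -6.6774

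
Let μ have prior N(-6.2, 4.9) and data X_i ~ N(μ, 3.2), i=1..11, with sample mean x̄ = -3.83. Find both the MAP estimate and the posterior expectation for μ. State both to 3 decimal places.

MAP = -3.963, posterior mean = -3.963

Posterior for μ is Normal. Precision-weighted mean: (1/4.9·-6.2 + 11/3.2·-3.83) / (1/4.9 + 11/3.2) = -3.963.
A Normal posterior is symmetric, so mode = mean.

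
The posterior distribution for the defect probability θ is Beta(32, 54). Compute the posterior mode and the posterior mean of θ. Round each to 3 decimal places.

Mode = (32−1)/(32+54−2) = 31/84 = 0.369.
Mean = 32/(32+54) = 32/86 = 0.372.

posterior mode = 0.369, posterior mean = 0.372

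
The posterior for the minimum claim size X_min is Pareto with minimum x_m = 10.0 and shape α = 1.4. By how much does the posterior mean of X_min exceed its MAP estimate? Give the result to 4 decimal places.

25.0000

The Pareto density is strictly decreasing on [x_m, ∞), so the mode is x_m = 10.0000.
Mean = α·x_m/(α−1) = 1.4·10.0/0.4 = 35.0000.
Difference = 35.0000 − 10.0000 = 25.0000.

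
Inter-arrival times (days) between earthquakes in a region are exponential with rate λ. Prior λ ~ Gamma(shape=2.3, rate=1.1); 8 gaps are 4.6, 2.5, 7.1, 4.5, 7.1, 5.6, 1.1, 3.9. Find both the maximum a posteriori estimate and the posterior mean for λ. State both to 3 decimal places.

Σ times = 36.4. Posterior: Gamma(shape = 2.3+8 = 10.3, rate = 1.1+36.4 = 37.5).
Mode = (α−1)/β = 9.3/37.5 = 0.248.
Mean = α/β = 10.3/37.5 = 0.275.

MAP = 0.248; posterior mean = 0.275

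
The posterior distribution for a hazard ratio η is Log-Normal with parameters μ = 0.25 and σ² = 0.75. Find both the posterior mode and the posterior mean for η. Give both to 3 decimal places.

Mode = exp(μ − σ²) = exp(-0.50) = 0.607.
Mean = exp(μ + σ²/2) = exp(0.625) = 1.868.
The mean is pulled above the mode by the posterior's right skew.

MAP: 0.607. Posterior mean: 1.868.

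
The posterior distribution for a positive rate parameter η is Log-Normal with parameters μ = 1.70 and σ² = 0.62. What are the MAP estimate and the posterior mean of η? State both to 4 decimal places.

MAP: 2.9447. Posterior mean: 7.4633.

Mode = exp(μ − σ²) = exp(1.08) = 2.9447.
Mean = exp(μ + σ²/2) = exp(2.010) = 7.4633.
The mean is pulled above the mode by the posterior's right skew.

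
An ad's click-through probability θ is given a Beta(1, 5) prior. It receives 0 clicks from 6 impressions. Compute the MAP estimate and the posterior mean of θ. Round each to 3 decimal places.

Posterior: Beta(1+0, 5+6) = Beta(1, 11).
Since α = 1 ≤ 1 and β > 1, the Beta density is monotone decreasing on [0,1]; the mode is at 0.
Mean = 1/(1+11) = 0.083.

MAP: 0.000. Posterior mean: 0.083.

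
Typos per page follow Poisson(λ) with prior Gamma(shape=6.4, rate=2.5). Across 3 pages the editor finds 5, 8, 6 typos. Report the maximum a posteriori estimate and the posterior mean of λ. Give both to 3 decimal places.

Σ counts = 19. Posterior: Gamma(shape = 6.4+19 = 25.4, rate = 2.5+3 = 5.5).
Mode = (α−1)/β = 24.4/5.5 = 4.436.
Mean = α/β = 25.4/5.5 = 4.618.
The posterior is right-skewed, so the mean exceeds the mode.

λ_MAP = 4.436, E[λ|data] = 4.618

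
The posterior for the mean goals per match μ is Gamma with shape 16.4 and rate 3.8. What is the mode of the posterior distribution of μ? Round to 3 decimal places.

4.053

Mode = (α−1)/β = 15.4/3.8 = 4.053.
Mean = α/β = 16.4/3.8 = 4.316.
This is the posterior mode — the MAP estimate.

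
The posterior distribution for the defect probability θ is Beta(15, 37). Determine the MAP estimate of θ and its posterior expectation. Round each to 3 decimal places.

MAP = 0.280, posterior mean = 0.288

Mode = (15−1)/(15+37−2) = 14/50 = 0.280.
Mean = 15/(15+37) = 15/52 = 0.288.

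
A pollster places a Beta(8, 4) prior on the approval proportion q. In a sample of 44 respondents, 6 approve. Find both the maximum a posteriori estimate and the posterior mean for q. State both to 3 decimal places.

MAP: 0.241. Posterior mean: 0.250.

Posterior: Beta(8+6, 4+38) = Beta(14, 42).
Mode = (14−1)/(14+42−2) = 13/54 = 0.241.
Mean = 14/(14+42) = 14/56 = 0.250.
The mean is pulled above the mode by the posterior's right skew.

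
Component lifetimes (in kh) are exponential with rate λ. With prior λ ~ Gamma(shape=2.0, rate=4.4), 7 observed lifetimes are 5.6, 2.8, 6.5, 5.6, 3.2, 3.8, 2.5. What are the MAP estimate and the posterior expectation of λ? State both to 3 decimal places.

Σ times = 30.0. Posterior: Gamma(shape = 2.0+7 = 9.0, rate = 4.4+30.0 = 34.4).
Mode = (α−1)/β = 8.0/34.4 = 0.233.
Mean = α/β = 9.0/34.4 = 0.262.

MAP = 0.233; posterior mean = 0.262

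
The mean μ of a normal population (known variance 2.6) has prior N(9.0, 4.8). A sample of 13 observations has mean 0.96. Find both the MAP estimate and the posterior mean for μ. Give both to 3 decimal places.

Posterior for μ is Normal. Precision-weighted mean: (1/4.8·9.0 + 13/2.6·0.96) / (1/4.8 + 13/2.6) = 1.282.
A Normal posterior is symmetric, so mode = mean.

μ_MAP = 1.282, E[μ|data] = 1.282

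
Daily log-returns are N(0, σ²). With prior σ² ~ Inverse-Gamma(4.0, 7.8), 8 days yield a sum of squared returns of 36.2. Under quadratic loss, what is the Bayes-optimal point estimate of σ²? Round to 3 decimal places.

Posterior: Inverse-Gamma(shape = 4.0+8/2 = 8.0, scale = 7.8+36.2/2 = 25.9).
Mode = β/(α+1) = 25.9/9.0 = 2.878.
Mean = β/(α−1) = 25.9/7.0 = 3.700.
Quadratic loss ⇒ the optimal estimator is the posterior mean.

3.700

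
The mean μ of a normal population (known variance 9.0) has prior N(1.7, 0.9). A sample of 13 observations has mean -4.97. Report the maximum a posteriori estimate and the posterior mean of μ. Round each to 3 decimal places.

MAP = -2.070; posterior mean = -2.070

Posterior for μ is Normal. Precision-weighted mean: (1/0.9·1.7 + 13/9.0·-4.97) / (1/0.9 + 13/9.0) = -2.070.
A Normal posterior is symmetric, so mode = mean.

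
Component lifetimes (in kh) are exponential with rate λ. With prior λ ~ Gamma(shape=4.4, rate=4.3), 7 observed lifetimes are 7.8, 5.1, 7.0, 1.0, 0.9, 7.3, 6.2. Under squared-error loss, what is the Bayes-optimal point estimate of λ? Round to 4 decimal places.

Σ times = 35.3. Posterior: Gamma(shape = 4.4+7 = 11.4, rate = 4.3+35.3 = 39.6).
Mode = (α−1)/β = 10.4/39.6 = 0.2626.
Mean = α/β = 11.4/39.6 = 0.2879.
Squared-error loss ⇒ the optimal estimator is the posterior mean.

0.2879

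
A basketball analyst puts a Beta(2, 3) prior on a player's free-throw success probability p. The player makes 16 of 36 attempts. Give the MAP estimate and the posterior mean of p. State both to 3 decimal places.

MAP = 0.436; posterior mean = 0.439

Posterior: Beta(2+16, 3+20) = Beta(18, 23).
Mode = (18−1)/(18+23−2) = 17/39 = 0.436.
Mean = 18/(18+23) = 18/41 = 0.439.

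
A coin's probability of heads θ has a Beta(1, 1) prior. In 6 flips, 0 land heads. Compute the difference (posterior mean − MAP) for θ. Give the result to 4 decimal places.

Posterior: Beta(1+0, 1+6) = Beta(1, 7).
Since α = 1 ≤ 1 and β > 1, the Beta density is monotone decreasing on [0,1]; the mode is at 0.
Mean = 1/(1+7) = 0.1250.
Difference = 0.1250 − 0.0000 = 0.1250.

0.1250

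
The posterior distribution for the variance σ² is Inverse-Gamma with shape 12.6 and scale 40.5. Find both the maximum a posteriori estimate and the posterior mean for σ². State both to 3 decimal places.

MAP = 2.978, posterior mean = 3.491

Mode = β/(α+1) = 40.5/13.6 = 2.978.
Mean = β/(α−1) = 40.5/11.6 = 3.491.
The posterior is right-skewed, so the mean exceeds the mode.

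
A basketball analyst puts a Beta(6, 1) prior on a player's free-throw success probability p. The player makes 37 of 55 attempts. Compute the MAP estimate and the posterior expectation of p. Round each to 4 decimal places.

MAP estimate = 0.7000, posterior expectation = 0.6935

Posterior: Beta(6+37, 1+18) = Beta(43, 19).
Mode = (43−1)/(43+19−2) = 42/60 = 0.7000.
Mean = 43/(43+19) = 43/62 = 0.6935.
Left-skewed posterior ⇒ mean < mode.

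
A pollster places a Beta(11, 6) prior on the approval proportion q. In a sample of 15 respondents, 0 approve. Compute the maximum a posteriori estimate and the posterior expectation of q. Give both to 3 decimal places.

MAP = 0.333; posterior mean = 0.344

Posterior: Beta(11+0, 6+15) = Beta(11, 21).
Mode = (11−1)/(11+21−2) = 10/30 = 0.333.
Mean = 11/(11+21) = 11/32 = 0.344.
Right-skewed posterior ⇒ mode < mean.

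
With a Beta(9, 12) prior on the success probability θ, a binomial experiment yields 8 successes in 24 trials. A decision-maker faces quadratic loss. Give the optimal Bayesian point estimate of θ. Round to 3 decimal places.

Posterior: Beta(9+8, 12+16) = Beta(17, 28).
Mode = (17−1)/(17+28−2) = 16/43 = 0.372.
Mean = 17/(17+28) = 17/45 = 0.378.
Quadratic loss ⇒ the optimal estimator is the posterior mean.

0.378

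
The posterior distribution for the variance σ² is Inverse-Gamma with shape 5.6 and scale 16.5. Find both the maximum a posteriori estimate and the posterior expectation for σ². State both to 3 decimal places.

σ²_MAP = 2.500, E[σ²|data] = 3.587

Mode = β/(α+1) = 16.5/6.6 = 2.500.
Mean = β/(α−1) = 16.5/4.6 = 3.587.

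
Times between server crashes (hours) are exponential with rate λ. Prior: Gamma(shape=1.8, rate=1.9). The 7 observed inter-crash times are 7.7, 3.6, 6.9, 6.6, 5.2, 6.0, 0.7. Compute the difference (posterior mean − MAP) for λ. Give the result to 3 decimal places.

Σ times = 36.7. Posterior: Gamma(shape = 1.8+7 = 8.8, rate = 1.9+36.7 = 38.6).
Mode = (α−1)/β = 7.8/38.6 = 0.202.
Mean = α/β = 8.8/38.6 = 0.228.
Difference = 0.228 − 0.202 = 0.026.

0.026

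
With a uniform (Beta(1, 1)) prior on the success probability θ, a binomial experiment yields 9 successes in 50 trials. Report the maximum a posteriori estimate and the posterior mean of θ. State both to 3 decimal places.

θ_MAP = 0.180, E[θ|data] = 0.192

Posterior: Beta(1+9, 1+41) = Beta(10, 42).
Mode = (10−1)/(10+42−2) = 9/50 = 0.180.
With a flat prior the MAP equals the MLE, 9/50.
Mean = 10/(10+42) = 10/52 = 0.192.
Mean > mode: the posterior has a right tail.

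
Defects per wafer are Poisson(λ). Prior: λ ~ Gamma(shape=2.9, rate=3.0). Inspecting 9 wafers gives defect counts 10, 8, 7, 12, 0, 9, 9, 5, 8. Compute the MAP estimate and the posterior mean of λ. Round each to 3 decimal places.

MAP = 5.825; posterior mean = 5.908

Σ counts = 68. Posterior: Gamma(shape = 2.9+68 = 70.9, rate = 3.0+9 = 12.0).
Mode = (α−1)/β = 69.9/12.0 = 5.825.
Mean = α/β = 70.9/12.0 = 5.908.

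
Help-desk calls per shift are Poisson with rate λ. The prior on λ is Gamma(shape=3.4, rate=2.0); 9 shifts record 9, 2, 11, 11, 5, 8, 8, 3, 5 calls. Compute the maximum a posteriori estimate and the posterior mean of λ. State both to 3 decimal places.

Σ counts = 62. Posterior: Gamma(shape = 3.4+62 = 65.4, rate = 2.0+9 = 11.0).
Mode = (α−1)/β = 64.4/11.0 = 5.855.
Mean = α/β = 65.4/11.0 = 5.945.

MAP = 5.855; posterior mean = 5.945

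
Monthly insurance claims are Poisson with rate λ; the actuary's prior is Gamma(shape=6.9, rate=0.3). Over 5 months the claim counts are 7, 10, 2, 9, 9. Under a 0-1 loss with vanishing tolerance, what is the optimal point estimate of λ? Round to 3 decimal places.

Σ counts = 37. Posterior: Gamma(shape = 6.9+37 = 43.9, rate = 0.3+5 = 5.3).
Mode = (α−1)/β = 42.9/5.3 = 8.094.
Mean = α/β = 43.9/5.3 = 8.283.
This is the posterior mode — the MAP estimate.

8.094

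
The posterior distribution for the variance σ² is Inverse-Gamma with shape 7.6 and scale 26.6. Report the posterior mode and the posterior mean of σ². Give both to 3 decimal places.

MAP = 3.093; posterior mean = 4.030

Mode = β/(α+1) = 26.6/8.6 = 3.093.
Mean = β/(α−1) = 26.6/6.6 = 4.030.
Mean > mode: the posterior has a right tail.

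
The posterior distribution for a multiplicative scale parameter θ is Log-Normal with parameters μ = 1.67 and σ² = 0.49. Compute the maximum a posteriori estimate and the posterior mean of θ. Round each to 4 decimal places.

Mode = exp(μ − σ²) = exp(1.18) = 3.2544.
Mean = exp(μ + σ²/2) = exp(1.915) = 6.7869.
The posterior is right-skewed, so the mean exceeds the mode.

θ_MAP = 3.2544, E[θ|data] = 6.7869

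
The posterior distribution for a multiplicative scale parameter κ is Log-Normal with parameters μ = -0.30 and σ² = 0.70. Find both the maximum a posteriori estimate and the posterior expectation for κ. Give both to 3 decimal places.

Mode = exp(μ − σ²) = exp(-1.00) = 0.368.
Mean = exp(μ + σ²/2) = exp(0.050) = 1.051.

κ_MAP = 0.368, E[κ|data] = 1.051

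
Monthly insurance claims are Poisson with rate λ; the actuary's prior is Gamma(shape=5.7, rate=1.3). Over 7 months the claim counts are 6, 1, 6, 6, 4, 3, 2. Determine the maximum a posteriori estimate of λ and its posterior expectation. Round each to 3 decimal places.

maximum a posteriori estimate = 3.940, posterior expectation = 4.060

Σ counts = 28. Posterior: Gamma(shape = 5.7+28 = 33.7, rate = 1.3+7 = 8.3).
Mode = (α−1)/β = 32.7/8.3 = 3.940.
Mean = α/β = 33.7/8.3 = 4.060.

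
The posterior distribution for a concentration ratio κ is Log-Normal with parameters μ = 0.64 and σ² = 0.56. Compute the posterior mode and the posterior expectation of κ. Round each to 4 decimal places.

Mode = exp(μ − σ²) = exp(0.08) = 1.0833.
Mean = exp(μ + σ²/2) = exp(0.920) = 2.5093.
The posterior is right-skewed, so the mean exceeds the mode.

MAP = 1.0833, posterior mean = 2.5093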